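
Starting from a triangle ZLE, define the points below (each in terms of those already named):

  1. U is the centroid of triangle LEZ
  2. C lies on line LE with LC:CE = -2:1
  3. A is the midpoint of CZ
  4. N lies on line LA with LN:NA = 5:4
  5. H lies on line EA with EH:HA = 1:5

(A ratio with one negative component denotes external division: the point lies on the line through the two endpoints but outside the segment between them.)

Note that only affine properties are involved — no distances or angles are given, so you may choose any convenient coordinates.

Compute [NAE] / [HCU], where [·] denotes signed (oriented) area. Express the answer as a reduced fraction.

[NAE]:[HCU] = -8/7

Set Z = (0, 0), L = (1, 0), E = (0, 1); any affine frame gives the same invariant.
1. U is the centroid of triangle LEZ ⇒ U = (1/3, 1/3)
2. C lies on line LE with LC:CE = -2:1 ⇒ C = (-1, 2)
3. A is the midpoint of CZ ⇒ A = (-1/2, 1)
4. N lies on line LA with LN:NA = 5:4 ⇒ N = (1/6, 5/9)
5. H lies on line EA with EH:HA = 1:5 ⇒ H = (-1/12, 1)
2·[NAE] = -2/9, 2·[HCU] = 7/36
[NAE]:[HCU] = -2/9:7/36 = -8/7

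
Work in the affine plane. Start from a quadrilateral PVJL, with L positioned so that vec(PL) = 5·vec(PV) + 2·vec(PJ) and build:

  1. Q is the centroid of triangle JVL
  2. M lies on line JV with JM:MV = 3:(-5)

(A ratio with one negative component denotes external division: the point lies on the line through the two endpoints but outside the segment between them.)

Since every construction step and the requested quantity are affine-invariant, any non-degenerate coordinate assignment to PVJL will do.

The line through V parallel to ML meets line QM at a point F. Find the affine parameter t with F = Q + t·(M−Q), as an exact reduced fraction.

Assign P = (0, 0), V = (1, 0), J = (0, 1), L = (5, 2) — the answer is frame-independent, so this choice is without loss of generality.
1. Q is the centroid of triangle JVL ⇒ Q = (2, 1)
2. M lies on line JV with JM:MV = 3:(-5) ⇒ M = (-3/2, 5/2)
through V parallel to ML: direction (13/2, -1/2); meets QM at F = (81/16, -5/16)
F = Q + t·(M−Q) with t = -7/8

t = -7/8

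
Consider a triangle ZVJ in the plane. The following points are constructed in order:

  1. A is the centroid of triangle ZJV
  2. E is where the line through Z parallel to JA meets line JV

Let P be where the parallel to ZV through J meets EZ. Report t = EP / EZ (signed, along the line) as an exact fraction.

Set Z = (0, 0), V = (1, 0), J = (0, 1); any affine frame gives the same invariant.
1. A is the centroid of triangle ZJV ⇒ A = (1/3, 1/3)
2. E is where the line through Z parallel to JA meets line JV ⇒ E = (-1, 2)
through J parallel to ZV: direction (1, 0); meets EZ at P = (-1/2, 1)
P = E + t·(Z−E) with t = 1/2

t = 1/2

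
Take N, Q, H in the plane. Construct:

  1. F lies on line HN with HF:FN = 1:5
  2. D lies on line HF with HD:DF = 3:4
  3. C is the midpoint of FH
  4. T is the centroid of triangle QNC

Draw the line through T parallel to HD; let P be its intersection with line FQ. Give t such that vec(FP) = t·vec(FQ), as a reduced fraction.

Choose coordinates N = (0, 0), Q = (1, 0), H = (0, 1).
1. F lies on line HN with HF:FN = 1:5 ⇒ F = (0, 5/6)
2. D lies on line HF with HD:DF = 3:4 ⇒ D = (0, 13/14)
3. C is the midpoint of FH ⇒ C = (0, 11/12)
4. T is the centroid of triangle QNC ⇒ T = (1/3, 11/36)
through T parallel to HD: direction (0, -1/14); meets FQ at P = (1/3, 5/9)
P = F + t·(Q−F) with t = 1/3

t = 1/3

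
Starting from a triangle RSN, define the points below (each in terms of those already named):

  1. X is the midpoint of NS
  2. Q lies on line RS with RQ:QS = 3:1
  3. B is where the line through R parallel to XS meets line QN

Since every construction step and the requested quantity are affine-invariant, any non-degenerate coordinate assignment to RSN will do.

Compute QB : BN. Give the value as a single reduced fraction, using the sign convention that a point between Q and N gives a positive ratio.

Work in coordinates with R = (0, 0), S = (1, 0), N = (0, 1).
1. X is the midpoint of NS ⇒ X = (1/2, 1/2)
2. Q lies on line RS with RQ:QS = 3:1 ⇒ Q = (3/4, 0)
3. B is where the line through R parallel to XS meets line QN ⇒ B = (3, -3)
B = Q + t·(N−Q) with t = -3, so QB:BN = t:(1−t) = -3:4

QB:BN = -3/4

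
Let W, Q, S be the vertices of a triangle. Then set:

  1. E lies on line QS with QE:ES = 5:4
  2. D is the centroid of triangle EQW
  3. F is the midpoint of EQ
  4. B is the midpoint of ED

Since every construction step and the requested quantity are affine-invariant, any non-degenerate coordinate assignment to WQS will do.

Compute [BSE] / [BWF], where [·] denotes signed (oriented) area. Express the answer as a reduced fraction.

Work in coordinates with W = (0, 0), Q = (1, 0), S = (0, 1).
1. E lies on line QS with QE:ES = 5:4 ⇒ E = (4/9, 5/9)
2. D is the centroid of triangle EQW ⇒ D = (13/27, 5/27)
3. F is the midpoint of EQ ⇒ F = (13/18, 5/18)
4. B is the midpoint of ED ⇒ B = (25/54, 10/27)
2·[BSE] = -2/27, 2·[BWF] = 5/36
[BSE]:[BWF] = -2/27:5/36 = -8/15

[BSE]:[BWF] = -8/15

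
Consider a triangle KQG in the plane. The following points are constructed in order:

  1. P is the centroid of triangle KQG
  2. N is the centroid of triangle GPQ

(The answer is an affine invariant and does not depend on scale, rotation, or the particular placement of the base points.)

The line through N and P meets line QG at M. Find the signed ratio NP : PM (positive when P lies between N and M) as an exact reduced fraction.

NP:PM = -2/3

Work in coordinates with K = (0, 0), Q = (1, 0), G = (0, 1).
1. P is the centroid of triangle KQG ⇒ P = (1/3, 1/3)
2. N is the centroid of triangle GPQ ⇒ N = (4/9, 4/9)
line NP meets QG at M = (1/2, 1/2)
P = N + t·(M−N) with t = -2, so NP:PM = -2:3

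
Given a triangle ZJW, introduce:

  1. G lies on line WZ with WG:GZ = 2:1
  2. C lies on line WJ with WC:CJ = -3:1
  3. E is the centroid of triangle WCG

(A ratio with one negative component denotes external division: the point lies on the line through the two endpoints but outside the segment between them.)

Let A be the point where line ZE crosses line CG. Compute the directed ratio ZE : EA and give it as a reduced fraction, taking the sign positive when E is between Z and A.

ZE:EA = -5/2

Set Z = (0, 0), J = (1, 0), W = (0, 1); any affine frame gives the same invariant.
1. G lies on line WZ with WG:GZ = 2:1 ⇒ G = (0, 1/3)
2. C lies on line WJ with WC:CJ = -3:1 ⇒ C = (3/2, -1/2)
3. E is the centroid of triangle WCG ⇒ E = (1/2, 5/18)
line ZE meets CG at A = (3/10, 1/6)
E = Z + t·(A−Z) with t = 5/3, so ZE:EA = 5/3:-2/3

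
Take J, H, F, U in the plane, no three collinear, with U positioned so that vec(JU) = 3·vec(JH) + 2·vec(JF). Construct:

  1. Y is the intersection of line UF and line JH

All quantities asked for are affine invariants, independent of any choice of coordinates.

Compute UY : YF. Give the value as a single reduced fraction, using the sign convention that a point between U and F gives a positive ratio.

UY:YF = -2

Work in coordinates with J = (0, 0), H = (1, 0), F = (0, 1), U = (3, 2).
1. Y is the intersection of line UF and line JH ⇒ Y = (-3, 0)
Y = U + t·(F−U) with t = 2, so UY:YF = t:(1−t) = 2:-1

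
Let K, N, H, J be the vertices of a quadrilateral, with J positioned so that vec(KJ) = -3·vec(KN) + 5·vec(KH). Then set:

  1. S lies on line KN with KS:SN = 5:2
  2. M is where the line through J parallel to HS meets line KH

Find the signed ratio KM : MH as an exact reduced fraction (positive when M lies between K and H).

Choose coordinates K = (0, 0), N = (1, 0), H = (0, 1), J = (-3, 5).
1. S lies on line KN with KS:SN = 5:2 ⇒ S = (5/7, 0)
2. M is where the line through J parallel to HS meets line KH ⇒ M = (0, 4/5)
M = K + t·(H−K) with t = 4/5, so KM:MH = t:(1−t) = 4/5:1/5

KM:MH = 4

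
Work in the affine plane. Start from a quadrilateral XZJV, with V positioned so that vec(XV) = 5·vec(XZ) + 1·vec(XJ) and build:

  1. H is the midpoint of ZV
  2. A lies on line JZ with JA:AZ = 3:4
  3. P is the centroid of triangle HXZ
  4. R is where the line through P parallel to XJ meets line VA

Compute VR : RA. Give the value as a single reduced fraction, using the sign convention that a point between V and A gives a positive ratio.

Assign X = (0, 0), Z = (1, 0), J = (0, 1), V = (5, 1) — the answer is frame-independent, so this choice is without loss of generality.
1. H is the midpoint of ZV ⇒ H = (3, 1/2)
2. A lies on line JZ with JA:AZ = 3:4 ⇒ A = (3/7, 4/7)
3. P is the centroid of triangle HXZ ⇒ P = (4/3, 1/6)
4. R is where the line through P parallel to XJ meets line VA ⇒ R = (4/3, 21/32)
R = V + t·(A−V) with t = 77/96, so VR:RA = t:(1−t) = 77/96:19/96

VR:RA = 77/19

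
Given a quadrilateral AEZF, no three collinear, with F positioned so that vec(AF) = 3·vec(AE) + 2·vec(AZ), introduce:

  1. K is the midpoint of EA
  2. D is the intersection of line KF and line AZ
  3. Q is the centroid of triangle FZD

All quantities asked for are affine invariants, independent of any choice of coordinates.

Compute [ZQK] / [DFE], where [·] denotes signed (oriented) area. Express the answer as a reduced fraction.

Work in coordinates with A = (0, 0), E = (1, 0), Z = (0, 1), F = (3, 2).
1. K is the midpoint of EA ⇒ K = (1/2, 0)
2. D is the intersection of line KF and line AZ ⇒ D = (0, -2/5)
3. Q is the centroid of triangle FZD ⇒ Q = (1, 13/15)
2·[ZQK] = -14/15, 2·[DFE] = -6/5
[ZQK]:[DFE] = -14/15:-6/5 = 7/9

[ZQK]:[DFE] = 7/9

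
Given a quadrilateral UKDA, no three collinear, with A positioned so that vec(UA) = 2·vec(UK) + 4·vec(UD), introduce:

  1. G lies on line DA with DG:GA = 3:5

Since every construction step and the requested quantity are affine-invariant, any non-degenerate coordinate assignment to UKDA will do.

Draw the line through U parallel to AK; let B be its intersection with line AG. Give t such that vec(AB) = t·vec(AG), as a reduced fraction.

t = 32/25

Work in coordinates with U = (0, 0), K = (1, 0), D = (0, 1), A = (2, 4).
1. G lies on line DA with DG:GA = 3:5 ⇒ G = (3/4, 17/8)
through U parallel to AK: direction (-1, -4); meets AG at B = (2/5, 8/5)
B = A + t·(G−A) with t = 32/25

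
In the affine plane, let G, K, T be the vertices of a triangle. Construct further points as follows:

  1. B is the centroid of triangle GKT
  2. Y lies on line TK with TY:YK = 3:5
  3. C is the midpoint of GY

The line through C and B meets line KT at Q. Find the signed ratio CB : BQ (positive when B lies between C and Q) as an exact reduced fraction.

Choose coordinates G = (0, 0), K = (1, 0), T = (0, 1).
1. B is the centroid of triangle GKT ⇒ B = (1/3, 1/3)
2. Y lies on line TK with TY:YK = 3:5 ⇒ Y = (3/8, 5/8)
3. C is the midpoint of GY ⇒ C = (3/16, 5/16)
line CB meets KT at Q = (5/8, 3/8)
B = C + t·(Q−C) with t = 1/3, so CB:BQ = 1/3:2/3

CB:BQ = 1/2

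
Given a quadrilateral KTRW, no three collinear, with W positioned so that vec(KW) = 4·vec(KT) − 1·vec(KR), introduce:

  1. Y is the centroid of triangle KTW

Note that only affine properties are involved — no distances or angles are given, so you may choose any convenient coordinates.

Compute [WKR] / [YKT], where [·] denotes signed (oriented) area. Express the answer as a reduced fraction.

Set K = (0, 0), T = (1, 0), R = (0, 1), W = (4, -1); any affine frame gives the same invariant.
1. Y is the centroid of triangle KTW ⇒ Y = (5/3, -1/3)
2·[WKR] = -4, 2·[YKT] = -1/3
[WKR]:[YKT] = -4:-1/3 = 12

[WKR]:[YKT] = 12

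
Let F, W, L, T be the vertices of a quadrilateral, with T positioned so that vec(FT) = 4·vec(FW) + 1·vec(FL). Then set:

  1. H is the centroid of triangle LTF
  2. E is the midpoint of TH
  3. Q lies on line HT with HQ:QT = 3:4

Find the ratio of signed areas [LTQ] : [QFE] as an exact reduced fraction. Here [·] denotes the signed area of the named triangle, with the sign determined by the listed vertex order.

Work in coordinates with F = (0, 0), W = (1, 0), L = (0, 1), T = (4, 1).
1. H is the centroid of triangle LTF ⇒ H = (4/3, 2/3)
2. E is the midpoint of TH ⇒ E = (8/3, 5/6)
3. Q lies on line HT with HQ:QT = 3:4 ⇒ Q = (52/21, 17/21)
2·[LTQ] = -16/21, 2·[QFE] = 2/21
[LTQ]:[QFE] = -16/21:2/21 = -8

[LTQ]:[QFE] = -8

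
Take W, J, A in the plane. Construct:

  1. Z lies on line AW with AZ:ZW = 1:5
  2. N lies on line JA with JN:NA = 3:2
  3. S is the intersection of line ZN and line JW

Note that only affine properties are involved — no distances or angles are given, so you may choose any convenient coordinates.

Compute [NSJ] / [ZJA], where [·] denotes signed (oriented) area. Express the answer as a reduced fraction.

[NSJ]:[ZJA] = -54/35

Assign W = (0, 0), J = (1, 0), A = (0, 1) — the answer is frame-independent, so this choice is without loss of generality.
1. Z lies on line AW with AZ:ZW = 1:5 ⇒ Z = (0, 5/6)
2. N lies on line JA with JN:NA = 3:2 ⇒ N = (2/5, 3/5)
3. S is the intersection of line ZN and line JW ⇒ S = (10/7, 0)
2·[NSJ] = -9/35, 2·[ZJA] = 1/6
[NSJ]:[ZJA] = -9/35:1/6 = -54/35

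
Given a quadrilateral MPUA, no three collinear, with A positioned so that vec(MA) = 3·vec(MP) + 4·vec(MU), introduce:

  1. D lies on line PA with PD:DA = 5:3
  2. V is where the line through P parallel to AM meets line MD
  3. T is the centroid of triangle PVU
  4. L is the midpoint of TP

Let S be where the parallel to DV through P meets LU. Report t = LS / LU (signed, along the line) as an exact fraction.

t = -29/85

Choose coordinates M = (0, 0), P = (1, 0), U = (0, 1), A = (3, 4).
1. D lies on line PA with PD:DA = 5:3 ⇒ D = (9/4, 5/2)
2. V is where the line through P parallel to AM meets line MD ⇒ V = (6, 20/3)
3. T is the centroid of triangle PVU ⇒ T = (7/3, 23/9)
4. L is the midpoint of TP ⇒ L = (5/3, 23/18)
through P parallel to DV: direction (15/4, 25/6); meets LU at S = (38/17, 70/51)
S = L + t·(U−L) with t = -29/85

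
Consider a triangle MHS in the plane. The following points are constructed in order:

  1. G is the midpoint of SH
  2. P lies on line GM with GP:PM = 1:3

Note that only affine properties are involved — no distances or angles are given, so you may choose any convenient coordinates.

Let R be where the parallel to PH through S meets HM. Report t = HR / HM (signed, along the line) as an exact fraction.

t = -2/3

Assign M = (0, 0), H = (1, 0), S = (0, 1) — the answer is frame-independent, so this choice is without loss of generality.
1. G is the midpoint of SH ⇒ G = (1/2, 1/2)
2. P lies on line GM with GP:PM = 1:3 ⇒ P = (3/8, 3/8)
through S parallel to PH: direction (5/8, -3/8); meets HM at R = (5/3, 0)
R = H + t·(M−H) with t = -2/3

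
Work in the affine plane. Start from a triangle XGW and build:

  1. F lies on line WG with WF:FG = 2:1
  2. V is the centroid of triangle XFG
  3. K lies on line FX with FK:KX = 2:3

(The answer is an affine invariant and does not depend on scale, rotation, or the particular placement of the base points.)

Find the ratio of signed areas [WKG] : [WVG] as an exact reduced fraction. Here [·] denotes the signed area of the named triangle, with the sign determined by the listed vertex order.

Assign X = (0, 0), G = (1, 0), W = (0, 1) — the answer is frame-independent, so this choice is without loss of generality.
1. F lies on line WG with WF:FG = 2:1 ⇒ F = (2/3, 1/3)
2. V is the centroid of triangle XFG ⇒ V = (5/9, 1/9)
3. K lies on line FX with FK:KX = 2:3 ⇒ K = (2/5, 1/5)
2·[WKG] = 2/5, 2·[WVG] = 1/3
[WKG]:[WVG] = 2/5:1/3 = 6/5

[WKG]:[WVG] = 6/5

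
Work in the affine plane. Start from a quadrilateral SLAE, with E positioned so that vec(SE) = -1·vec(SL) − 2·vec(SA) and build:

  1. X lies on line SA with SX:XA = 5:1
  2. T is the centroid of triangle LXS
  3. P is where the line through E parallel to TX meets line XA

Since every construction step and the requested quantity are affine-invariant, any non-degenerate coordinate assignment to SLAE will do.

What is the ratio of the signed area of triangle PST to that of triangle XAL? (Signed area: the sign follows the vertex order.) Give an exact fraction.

[PST]:[XAL] = 22/3

Work in coordinates with S = (0, 0), L = (1, 0), A = (0, 1), E = (-1, -2).
1. X lies on line SA with SX:XA = 5:1 ⇒ X = (0, 5/6)
2. T is the centroid of triangle LXS ⇒ T = (1/3, 5/18)
3. P is where the line through E parallel to TX meets line XA ⇒ P = (0, -11/3)
2·[PST] = -11/9, 2·[XAL] = -1/6
[PST]:[XAL] = -11/9:-1/6 = 22/3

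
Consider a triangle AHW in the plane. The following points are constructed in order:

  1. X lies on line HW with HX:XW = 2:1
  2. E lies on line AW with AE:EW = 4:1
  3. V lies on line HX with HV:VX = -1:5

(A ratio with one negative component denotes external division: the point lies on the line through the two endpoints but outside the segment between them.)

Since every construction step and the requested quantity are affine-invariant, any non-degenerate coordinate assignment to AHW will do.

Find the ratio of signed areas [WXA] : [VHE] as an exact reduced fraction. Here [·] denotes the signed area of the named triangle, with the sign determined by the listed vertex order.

[WXA]:[VHE] = -10

Set A = (0, 0), H = (1, 0), W = (0, 1); any affine frame gives the same invariant.
1. X lies on line HW with HX:XW = 2:1 ⇒ X = (1/3, 2/3)
2. E lies on line AW with AE:EW = 4:1 ⇒ E = (0, 4/5)
3. V lies on line HX with HV:VX = -1:5 ⇒ V = (7/6, -1/6)
2·[WXA] = -1/3, 2·[VHE] = 1/30
[WXA]:[VHE] = -1/3:1/30 = -10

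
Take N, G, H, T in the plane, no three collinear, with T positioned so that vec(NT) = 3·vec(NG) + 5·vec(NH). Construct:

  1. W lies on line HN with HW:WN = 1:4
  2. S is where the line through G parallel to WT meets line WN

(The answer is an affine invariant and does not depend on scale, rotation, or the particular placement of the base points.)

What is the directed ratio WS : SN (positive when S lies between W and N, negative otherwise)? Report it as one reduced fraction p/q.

Choose coordinates N = (0, 0), G = (1, 0), H = (0, 1), T = (3, 5).
1. W lies on line HN with HW:WN = 1:4 ⇒ W = (0, 4/5)
2. S is where the line through G parallel to WT meets line WN ⇒ S = (0, -7/5)
S = W + t·(N−W) with t = 11/4, so WS:SN = t:(1−t) = 11/4:-7/4

WS:SN = -11/7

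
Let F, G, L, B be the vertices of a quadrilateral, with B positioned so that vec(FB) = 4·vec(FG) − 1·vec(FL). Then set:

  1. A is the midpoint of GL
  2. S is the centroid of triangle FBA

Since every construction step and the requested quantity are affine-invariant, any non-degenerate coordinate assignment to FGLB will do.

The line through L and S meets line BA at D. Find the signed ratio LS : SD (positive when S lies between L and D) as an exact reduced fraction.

LS:SD = -11/5

Set F = (0, 0), G = (1, 0), L = (0, 1), B = (4, -1); any affine frame gives the same invariant.
1. A is the midpoint of GL ⇒ A = (1/2, 1/2)
2. S is the centroid of triangle FBA ⇒ S = (3/2, -1/6)
line LS meets BA at D = (9/11, 4/11)
S = L + t·(D−L) with t = 11/6, so LS:SD = 11/6:-5/6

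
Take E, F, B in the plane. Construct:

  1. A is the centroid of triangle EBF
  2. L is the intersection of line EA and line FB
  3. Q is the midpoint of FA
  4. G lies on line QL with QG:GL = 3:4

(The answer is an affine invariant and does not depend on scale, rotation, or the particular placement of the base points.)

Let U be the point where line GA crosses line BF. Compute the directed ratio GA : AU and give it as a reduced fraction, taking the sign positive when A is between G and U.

GA:AU = -5/7

Choose coordinates E = (0, 0), F = (1, 0), B = (0, 1).
1. A is the centroid of triangle EBF ⇒ A = (1/3, 1/3)
2. L is the intersection of line EA and line FB ⇒ L = (1/2, 1/2)
3. Q is the midpoint of FA ⇒ Q = (2/3, 1/6)
4. G lies on line QL with QG:GL = 3:4 ⇒ G = (25/42, 13/42)
line GA meets BF at U = (7/10, 3/10)
A = G + t·(U−G) with t = -5/2, so GA:AU = -5/2:7/2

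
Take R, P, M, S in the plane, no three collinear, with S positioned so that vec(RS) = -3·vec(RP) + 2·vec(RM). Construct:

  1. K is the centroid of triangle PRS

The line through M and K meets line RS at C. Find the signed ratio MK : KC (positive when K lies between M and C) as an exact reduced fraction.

Choose coordinates R = (0, 0), P = (1, 0), M = (0, 1), S = (-3, 2).
1. K is the centroid of triangle PRS ⇒ K = (-2/3, 2/3)
line MK meets RS at C = (-6/7, 4/7)
K = M + t·(C−M) with t = 7/9, so MK:KC = 7/9:2/9

MK:KC = 7/2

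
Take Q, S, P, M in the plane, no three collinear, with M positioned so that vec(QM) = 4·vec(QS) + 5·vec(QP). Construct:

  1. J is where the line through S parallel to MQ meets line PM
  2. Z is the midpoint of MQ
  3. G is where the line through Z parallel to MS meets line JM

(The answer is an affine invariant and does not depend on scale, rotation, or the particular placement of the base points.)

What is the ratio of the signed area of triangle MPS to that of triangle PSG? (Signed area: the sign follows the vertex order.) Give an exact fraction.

Work in coordinates with Q = (0, 0), S = (1, 0), P = (0, 1), M = (4, 5).
1. J is where the line through S parallel to MQ meets line PM ⇒ J = (9, 10)
2. Z is the midpoint of MQ ⇒ Z = (2, 5/2)
3. G is where the line through Z parallel to MS meets line JM ⇒ G = (11/4, 15/4)
2·[MPS] = 8, 2·[PSG] = 11/2
[MPS]:[PSG] = 8:11/2 = 16/11

[MPS]:[PSG] = 16/11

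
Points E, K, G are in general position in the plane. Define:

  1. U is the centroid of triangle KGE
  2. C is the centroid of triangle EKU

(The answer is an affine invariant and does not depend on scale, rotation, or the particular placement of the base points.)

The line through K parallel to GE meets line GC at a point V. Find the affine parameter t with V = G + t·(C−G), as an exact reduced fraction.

Set E = (0, 0), K = (1, 0), G = (0, 1); any affine frame gives the same invariant.
1. U is the centroid of triangle KGE ⇒ U = (1/3, 1/3)
2. C is the centroid of triangle EKU ⇒ C = (4/9, 1/9)
through K parallel to GE: direction (0, -1); meets GC at V = (1, -1)
V = G + t·(C−G) with t = 9/4

t = 9/4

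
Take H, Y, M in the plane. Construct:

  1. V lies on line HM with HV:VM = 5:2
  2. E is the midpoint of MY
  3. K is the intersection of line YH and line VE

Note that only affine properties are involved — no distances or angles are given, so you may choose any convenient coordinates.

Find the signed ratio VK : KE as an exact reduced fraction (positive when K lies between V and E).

VK:KE = -10/7

Work in coordinates with H = (0, 0), Y = (1, 0), M = (0, 1).
1. V lies on line HM with HV:VM = 5:2 ⇒ V = (0, 5/7)
2. E is the midpoint of MY ⇒ E = (1/2, 1/2)
3. K is the intersection of line YH and line VE ⇒ K = (5/3, 0)
K = V + t·(E−V) with t = 10/3, so VK:KE = t:(1−t) = 10/3:-7/3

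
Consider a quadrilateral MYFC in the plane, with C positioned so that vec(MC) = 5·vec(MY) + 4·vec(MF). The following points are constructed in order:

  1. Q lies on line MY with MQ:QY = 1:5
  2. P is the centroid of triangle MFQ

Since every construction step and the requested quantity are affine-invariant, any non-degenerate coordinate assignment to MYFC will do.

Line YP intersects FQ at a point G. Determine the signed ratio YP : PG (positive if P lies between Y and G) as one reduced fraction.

YP:PG = -16

Choose coordinates M = (0, 0), Y = (1, 0), F = (0, 1), C = (5, 4).
1. Q lies on line MY with MQ:QY = 1:5 ⇒ Q = (1/6, 0)
2. P is the centroid of triangle MFQ ⇒ P = (1/18, 1/3)
line YP meets FQ at G = (11/96, 5/16)
P = Y + t·(G−Y) with t = 16/15, so YP:PG = 16/15:-1/15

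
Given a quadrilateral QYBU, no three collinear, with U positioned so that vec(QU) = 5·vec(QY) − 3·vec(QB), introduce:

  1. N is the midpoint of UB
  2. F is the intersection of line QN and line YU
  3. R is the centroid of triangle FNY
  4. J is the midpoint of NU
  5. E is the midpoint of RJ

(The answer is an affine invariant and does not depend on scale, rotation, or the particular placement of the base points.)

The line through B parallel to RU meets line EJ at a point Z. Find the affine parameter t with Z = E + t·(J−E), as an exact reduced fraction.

Set Q = (0, 0), Y = (1, 0), B = (0, 1), U = (5, -3); any affine frame gives the same invariant.
1. N is the midpoint of UB ⇒ N = (5/2, -1)
2. F is the intersection of line QN and line YU ⇒ F = (15/7, -6/7)
3. R is the centroid of triangle FNY ⇒ R = (79/42, -13/21)
4. J is the midpoint of NU ⇒ J = (15/4, -2)
5. E is the midpoint of RJ ⇒ E = (473/168, -55/42)
through B parallel to RU: direction (131/42, -50/21); meets EJ at Z = (131/14, -43/7)
Z = E + t·(J−E) with t = 7

t = 7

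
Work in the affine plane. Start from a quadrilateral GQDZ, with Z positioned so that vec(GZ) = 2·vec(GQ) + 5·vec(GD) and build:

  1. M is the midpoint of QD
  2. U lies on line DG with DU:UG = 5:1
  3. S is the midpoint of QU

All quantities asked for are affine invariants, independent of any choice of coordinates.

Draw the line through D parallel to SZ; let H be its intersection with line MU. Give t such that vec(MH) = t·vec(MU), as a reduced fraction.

Assign G = (0, 0), Q = (1, 0), D = (0, 1), Z = (2, 5) — the answer is frame-independent, so this choice is without loss of generality.
1. M is the midpoint of QD ⇒ M = (1/2, 1/2)
2. U lies on line DG with DU:UG = 5:1 ⇒ U = (0, 1/6)
3. S is the midpoint of QU ⇒ S = (1/2, 1/12)
through D parallel to SZ: direction (3/2, 59/12); meets MU at H = (-15/47, -13/282)
H = M + t·(U−M) with t = 77/47

t = 77/47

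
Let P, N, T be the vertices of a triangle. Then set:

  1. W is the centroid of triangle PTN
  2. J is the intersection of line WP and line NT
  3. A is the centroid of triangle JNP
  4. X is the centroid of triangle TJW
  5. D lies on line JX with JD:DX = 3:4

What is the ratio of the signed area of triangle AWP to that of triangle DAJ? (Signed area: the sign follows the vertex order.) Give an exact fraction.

Assign P = (0, 0), N = (1, 0), T = (0, 1) — the answer is frame-independent, so this choice is without loss of generality.
1. W is the centroid of triangle PTN ⇒ W = (1/3, 1/3)
2. J is the intersection of line WP and line NT ⇒ J = (1/2, 1/2)
3. A is the centroid of triangle JNP ⇒ A = (1/2, 1/6)
4. X is the centroid of triangle TJW ⇒ X = (5/18, 11/18)
5. D lies on line JX with JD:DX = 3:4 ⇒ D = (17/42, 23/42)
2·[AWP] = 1/9, 2·[DAJ] = 2/63
[AWP]:[DAJ] = 1/9:2/63 = 7/2

[AWP]:[DAJ] = 7/2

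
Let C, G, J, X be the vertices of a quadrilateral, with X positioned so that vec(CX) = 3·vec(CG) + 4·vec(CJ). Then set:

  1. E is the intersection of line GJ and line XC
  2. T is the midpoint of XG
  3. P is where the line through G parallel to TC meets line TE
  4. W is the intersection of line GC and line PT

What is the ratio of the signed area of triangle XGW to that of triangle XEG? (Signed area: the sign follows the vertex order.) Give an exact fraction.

[XGW]:[XEG] = -7/5

Set C = (0, 0), G = (1, 0), J = (0, 1), X = (3, 4); any affine frame gives the same invariant.
1. E is the intersection of line GJ and line XC ⇒ E = (3/7, 4/7)
2. T is the midpoint of XG ⇒ T = (2, 2)
3. P is where the line through G parallel to TC meets line TE ⇒ P = (13, 12)
4. W is the intersection of line GC and line PT ⇒ W = (-1/5, 0)
2·[XGW] = -24/5, 2·[XEG] = 24/7
[XGW]:[XEG] = -24/5:24/7 = -7/5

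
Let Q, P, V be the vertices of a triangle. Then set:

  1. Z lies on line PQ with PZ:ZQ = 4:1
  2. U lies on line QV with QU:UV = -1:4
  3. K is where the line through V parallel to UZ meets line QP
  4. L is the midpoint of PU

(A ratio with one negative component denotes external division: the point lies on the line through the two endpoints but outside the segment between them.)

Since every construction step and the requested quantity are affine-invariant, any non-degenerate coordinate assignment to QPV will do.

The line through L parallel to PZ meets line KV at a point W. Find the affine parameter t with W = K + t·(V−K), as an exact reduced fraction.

Set Q = (0, 0), P = (1, 0), V = (0, 1); any affine frame gives the same invariant.
1. Z lies on line PQ with PZ:ZQ = 4:1 ⇒ Z = (1/5, 0)
2. U lies on line QV with QU:UV = -1:4 ⇒ U = (0, -1/3)
3. K is where the line through V parallel to UZ meets line QP ⇒ K = (-3/5, 0)
4. L is the midpoint of PU ⇒ L = (1/2, -1/6)
through L parallel to PZ: direction (-4/5, 0); meets KV at W = (-7/10, -1/6)
W = K + t·(V−K) with t = -1/6

t = -1/6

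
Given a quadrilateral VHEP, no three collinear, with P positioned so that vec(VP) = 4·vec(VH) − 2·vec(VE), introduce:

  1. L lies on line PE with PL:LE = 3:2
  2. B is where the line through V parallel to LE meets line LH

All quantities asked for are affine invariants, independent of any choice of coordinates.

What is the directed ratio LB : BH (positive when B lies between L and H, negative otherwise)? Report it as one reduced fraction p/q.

Work in coordinates with V = (0, 0), H = (1, 0), E = (0, 1), P = (4, -2).
1. L lies on line PE with PL:LE = 3:2 ⇒ L = (8/5, -1/5)
2. B is where the line through V parallel to LE meets line LH ⇒ B = (-4/5, 3/5)
B = L + t·(H−L) with t = 4, so LB:BH = t:(1−t) = 4:-3

LB:BH = -4/3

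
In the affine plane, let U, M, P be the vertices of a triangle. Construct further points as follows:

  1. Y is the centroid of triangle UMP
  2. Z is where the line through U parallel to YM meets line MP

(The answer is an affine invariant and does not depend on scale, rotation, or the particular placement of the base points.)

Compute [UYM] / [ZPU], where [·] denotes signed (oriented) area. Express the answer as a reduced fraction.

[UYM]:[ZPU] = -1/6

Set U = (0, 0), M = (1, 0), P = (0, 1); any affine frame gives the same invariant.
1. Y is the centroid of triangle UMP ⇒ Y = (1/3, 1/3)
2. Z is where the line through U parallel to YM meets line MP ⇒ Z = (2, -1)
2·[UYM] = -1/3, 2·[ZPU] = 2
[UYM]:[ZPU] = -1/3:2 = -1/6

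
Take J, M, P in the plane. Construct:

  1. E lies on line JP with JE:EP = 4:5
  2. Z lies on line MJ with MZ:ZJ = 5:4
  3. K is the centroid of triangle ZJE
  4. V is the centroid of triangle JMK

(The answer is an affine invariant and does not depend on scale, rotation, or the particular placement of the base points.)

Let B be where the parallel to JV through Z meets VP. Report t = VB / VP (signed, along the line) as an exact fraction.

Work in coordinates with J = (0, 0), M = (1, 0), P = (0, 1).
1. E lies on line JP with JE:EP = 4:5 ⇒ E = (0, 4/9)
2. Z lies on line MJ with MZ:ZJ = 5:4 ⇒ Z = (4/9, 0)
3. K is the centroid of triangle ZJE ⇒ K = (4/27, 4/27)
4. V is the centroid of triangle JMK ⇒ V = (31/81, 4/81)
through Z parallel to JV: direction (31/81, 4/81); meets VP at B = (295/729, -116/22599)
B = V + t·(P−V) with t = -16/279

t = -16/279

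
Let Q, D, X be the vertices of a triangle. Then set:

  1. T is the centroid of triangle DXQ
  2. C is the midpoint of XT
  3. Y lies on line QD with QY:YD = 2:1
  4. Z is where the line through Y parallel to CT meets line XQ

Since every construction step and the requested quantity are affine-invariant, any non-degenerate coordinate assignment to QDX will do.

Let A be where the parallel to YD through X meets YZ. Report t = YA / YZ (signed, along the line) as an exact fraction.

Choose coordinates Q = (0, 0), D = (1, 0), X = (0, 1).
1. T is the centroid of triangle DXQ ⇒ T = (1/3, 1/3)
2. C is the midpoint of XT ⇒ C = (1/6, 2/3)
3. Y lies on line QD with QY:YD = 2:1 ⇒ Y = (2/3, 0)
4. Z is where the line through Y parallel to CT meets line XQ ⇒ Z = (0, 4/3)
through X parallel to YD: direction (1/3, 0); meets YZ at A = (1/6, 1)
A = Y + t·(Z−Y) with t = 3/4

t = 3/4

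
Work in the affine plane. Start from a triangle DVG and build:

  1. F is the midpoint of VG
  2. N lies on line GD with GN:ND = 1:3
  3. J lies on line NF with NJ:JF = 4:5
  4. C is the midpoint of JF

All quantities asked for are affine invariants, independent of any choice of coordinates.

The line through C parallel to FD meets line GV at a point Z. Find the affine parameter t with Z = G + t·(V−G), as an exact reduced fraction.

Choose coordinates D = (0, 0), V = (1, 0), G = (0, 1).
1. F is the midpoint of VG ⇒ F = (1/2, 1/2)
2. N lies on line GD with GN:ND = 1:3 ⇒ N = (0, 3/4)
3. J lies on line NF with NJ:JF = 4:5 ⇒ J = (2/9, 23/36)
4. C is the midpoint of JF ⇒ C = (13/36, 41/72)
through C parallel to FD: direction (-1/2, -1/2); meets GV at Z = (19/48, 29/48)
Z = G + t·(V−G) with t = 19/48

t = 19/48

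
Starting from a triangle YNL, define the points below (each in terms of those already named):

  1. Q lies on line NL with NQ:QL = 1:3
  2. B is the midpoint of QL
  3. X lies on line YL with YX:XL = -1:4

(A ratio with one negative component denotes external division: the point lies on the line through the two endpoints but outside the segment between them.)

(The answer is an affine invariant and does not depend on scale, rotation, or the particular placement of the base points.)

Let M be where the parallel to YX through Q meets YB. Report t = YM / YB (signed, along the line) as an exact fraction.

t = 2

Choose coordinates Y = (0, 0), N = (1, 0), L = (0, 1).
1. Q lies on line NL with NQ:QL = 1:3 ⇒ Q = (3/4, 1/4)
2. B is the midpoint of QL ⇒ B = (3/8, 5/8)
3. X lies on line YL with YX:XL = -1:4 ⇒ X = (0, -1/3)
through Q parallel to YX: direction (0, -1/3); meets YB at M = (3/4, 5/4)
M = Y + t·(B−Y) with t = 2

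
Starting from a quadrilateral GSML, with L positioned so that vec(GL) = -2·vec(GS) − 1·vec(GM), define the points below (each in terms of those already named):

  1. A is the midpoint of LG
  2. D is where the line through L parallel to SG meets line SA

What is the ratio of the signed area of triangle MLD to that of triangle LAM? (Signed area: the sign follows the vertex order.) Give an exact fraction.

[MLD]:[LAM] = -2

Choose coordinates G = (0, 0), S = (1, 0), M = (0, 1), L = (-2, -1).
1. A is the midpoint of LG ⇒ A = (-1, -1/2)
2. D is where the line through L parallel to SG meets line SA ⇒ D = (-3, -1)
2·[MLD] = -2, 2·[LAM] = 1
[MLD]:[LAM] = -2:1 = -2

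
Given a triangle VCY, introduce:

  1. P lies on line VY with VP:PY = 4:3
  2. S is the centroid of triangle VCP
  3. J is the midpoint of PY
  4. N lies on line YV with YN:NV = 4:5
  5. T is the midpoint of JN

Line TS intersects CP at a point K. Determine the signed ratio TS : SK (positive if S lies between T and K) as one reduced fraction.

Set V = (0, 0), C = (1, 0), Y = (0, 1); any affine frame gives the same invariant.
1. P lies on line VY with VP:PY = 4:3 ⇒ P = (0, 4/7)
2. S is the centroid of triangle VCP ⇒ S = (1/3, 4/21)
3. J is the midpoint of PY ⇒ J = (0, 11/14)
4. N lies on line YV with YN:NV = 4:5 ⇒ N = (0, 5/9)
5. T is the midpoint of JN ⇒ T = (0, 169/252)
line TS meets CP at K = (25/219, 776/1533)
S = T + t·(K−T) with t = 73/25, so TS:SK = 73/25:-48/25

TS:SK = -73/48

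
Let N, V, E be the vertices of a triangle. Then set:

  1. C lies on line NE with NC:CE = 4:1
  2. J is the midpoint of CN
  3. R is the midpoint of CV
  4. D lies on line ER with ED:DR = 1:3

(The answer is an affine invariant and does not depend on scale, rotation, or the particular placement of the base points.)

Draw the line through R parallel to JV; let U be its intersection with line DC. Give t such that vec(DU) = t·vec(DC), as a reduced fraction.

t = 3

Choose coordinates N = (0, 0), V = (1, 0), E = (0, 1).
1. C lies on line NE with NC:CE = 4:1 ⇒ C = (0, 4/5)
2. J is the midpoint of CN ⇒ J = (0, 2/5)
3. R is the midpoint of CV ⇒ R = (1/2, 2/5)
4. D lies on line ER with ED:DR = 1:3 ⇒ D = (1/8, 17/20)
through R parallel to JV: direction (1, -2/5); meets DC at U = (-1/4, 7/10)
U = D + t·(C−D) with t = 3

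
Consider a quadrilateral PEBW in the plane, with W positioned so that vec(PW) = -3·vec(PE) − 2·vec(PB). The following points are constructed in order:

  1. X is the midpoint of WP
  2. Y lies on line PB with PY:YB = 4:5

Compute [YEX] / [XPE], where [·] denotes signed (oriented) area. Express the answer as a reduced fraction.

[YEX]:[XPE] = 19/9

Assign P = (0, 0), E = (1, 0), B = (0, 1), W = (-3, -2) — the answer is frame-independent, so this choice is without loss of generality.
1. X is the midpoint of WP ⇒ X = (-3/2, -1)
2. Y lies on line PB with PY:YB = 4:5 ⇒ Y = (0, 4/9)
2·[YEX] = -19/9, 2·[XPE] = -1
[YEX]:[XPE] = -19/9:-1 = 19/9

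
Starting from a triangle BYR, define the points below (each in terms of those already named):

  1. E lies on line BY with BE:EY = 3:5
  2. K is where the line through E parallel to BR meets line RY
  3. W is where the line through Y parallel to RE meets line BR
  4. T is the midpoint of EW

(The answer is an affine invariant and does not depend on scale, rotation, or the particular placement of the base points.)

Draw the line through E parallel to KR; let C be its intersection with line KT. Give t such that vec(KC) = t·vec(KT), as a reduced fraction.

Assign B = (0, 0), Y = (1, 0), R = (0, 1) — the answer is frame-independent, so this choice is without loss of generality.
1. E lies on line BY with BE:EY = 3:5 ⇒ E = (3/8, 0)
2. K is where the line through E parallel to BR meets line RY ⇒ K = (3/8, 5/8)
3. W is where the line through Y parallel to RE meets line BR ⇒ W = (0, 8/3)
4. T is the midpoint of EW ⇒ T = (3/16, 4/3)
through E parallel to KR: direction (-3/8, 3/8); meets KT at C = (3/5, -9/40)
C = K + t·(T−K) with t = -6/5

t = -6/5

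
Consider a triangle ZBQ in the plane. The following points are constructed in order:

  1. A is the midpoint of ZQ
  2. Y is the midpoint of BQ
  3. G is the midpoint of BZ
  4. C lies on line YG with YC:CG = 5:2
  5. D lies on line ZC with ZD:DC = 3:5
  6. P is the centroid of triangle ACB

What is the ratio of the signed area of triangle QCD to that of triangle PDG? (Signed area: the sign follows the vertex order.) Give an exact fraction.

Set Z = (0, 0), B = (1, 0), Q = (0, 1); any affine frame gives the same invariant.
1. A is the midpoint of ZQ ⇒ A = (0, 1/2)
2. Y is the midpoint of BQ ⇒ Y = (1/2, 1/2)
3. G is the midpoint of BZ ⇒ G = (1/2, 0)
4. C lies on line YG with YC:CG = 5:2 ⇒ C = (1/2, 1/7)
5. D lies on line ZC with ZD:DC = 3:5 ⇒ D = (3/16, 3/56)
6. P is the centroid of triangle ACB ⇒ P = (1/2, 3/14)
2·[QCD] = -5/16, 2·[PDG] = 15/224
[QCD]:[PDG] = -5/16:15/224 = -14/3

[QCD]:[PDG] = -14/3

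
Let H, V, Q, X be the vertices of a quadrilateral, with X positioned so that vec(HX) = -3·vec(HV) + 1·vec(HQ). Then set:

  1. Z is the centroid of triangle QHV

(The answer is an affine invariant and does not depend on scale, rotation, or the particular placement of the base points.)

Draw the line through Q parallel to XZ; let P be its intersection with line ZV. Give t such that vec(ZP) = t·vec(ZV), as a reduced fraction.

Work in coordinates with H = (0, 0), V = (1, 0), Q = (0, 1), X = (-3, 1).
1. Z is the centroid of triangle QHV ⇒ Z = (1/3, 1/3)
through Q parallel to XZ: direction (10/3, -2/3); meets ZV at P = (-5/3, 4/3)
P = Z + t·(V−Z) with t = -3

t = -3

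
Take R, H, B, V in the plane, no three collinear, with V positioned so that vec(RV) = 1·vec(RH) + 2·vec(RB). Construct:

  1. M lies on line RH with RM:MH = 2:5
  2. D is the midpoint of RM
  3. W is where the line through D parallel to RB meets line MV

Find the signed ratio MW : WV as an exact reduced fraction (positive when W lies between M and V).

MW:WV = -1/6

Work in coordinates with R = (0, 0), H = (1, 0), B = (0, 1), V = (1, 2).
1. M lies on line RH with RM:MH = 2:5 ⇒ M = (2/7, 0)
2. D is the midpoint of RM ⇒ D = (1/7, 0)
3. W is where the line through D parallel to RB meets line MV ⇒ W = (1/7, -2/5)
W = M + t·(V−M) with t = -1/5, so MW:WV = t:(1−t) = -1/5:6/5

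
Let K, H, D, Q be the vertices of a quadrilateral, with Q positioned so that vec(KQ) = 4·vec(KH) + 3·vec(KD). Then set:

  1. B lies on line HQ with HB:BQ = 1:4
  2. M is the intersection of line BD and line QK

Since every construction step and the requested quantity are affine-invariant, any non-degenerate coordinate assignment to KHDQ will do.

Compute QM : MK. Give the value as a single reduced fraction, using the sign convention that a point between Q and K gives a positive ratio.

Assign K = (0, 0), H = (1, 0), D = (0, 1), Q = (4, 3) — the answer is frame-independent, so this choice is without loss of generality.
1. B lies on line HQ with HB:BQ = 1:4 ⇒ B = (8/5, 3/5)
2. M is the intersection of line BD and line QK ⇒ M = (1, 3/4)
M = Q + t·(K−Q) with t = 3/4, so QM:MK = t:(1−t) = 3/4:1/4

QM:MK = 3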